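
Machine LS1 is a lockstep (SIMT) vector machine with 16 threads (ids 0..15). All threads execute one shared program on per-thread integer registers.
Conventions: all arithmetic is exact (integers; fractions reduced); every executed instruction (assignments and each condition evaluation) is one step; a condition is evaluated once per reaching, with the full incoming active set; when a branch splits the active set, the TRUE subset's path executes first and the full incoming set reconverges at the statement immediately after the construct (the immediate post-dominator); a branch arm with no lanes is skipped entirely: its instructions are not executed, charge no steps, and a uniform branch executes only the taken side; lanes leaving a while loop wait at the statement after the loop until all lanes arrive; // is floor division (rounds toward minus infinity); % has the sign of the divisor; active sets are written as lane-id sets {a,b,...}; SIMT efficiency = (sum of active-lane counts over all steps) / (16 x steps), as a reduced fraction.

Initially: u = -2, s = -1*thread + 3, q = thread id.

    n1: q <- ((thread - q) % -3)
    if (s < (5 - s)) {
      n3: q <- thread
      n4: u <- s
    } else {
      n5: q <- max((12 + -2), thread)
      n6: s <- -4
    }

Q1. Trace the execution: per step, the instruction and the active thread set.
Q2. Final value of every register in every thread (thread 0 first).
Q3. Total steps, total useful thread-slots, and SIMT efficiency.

step 0: q <- ((thread - q) % -3)     {0,1,2,3,4,5,6,7,8,9,10,11,12,13,14,15}
step 1: eval (s < (5 - s))           {0,1,2,3,4,5,6,7,8,9,10,11,12,13,14,15}
step 2: q <- thread                  {1,2,3,4,5,6,7,8,9,10,11,12,13,14,15}
step 3: u <- s                       {1,2,3,4,5,6,7,8,9,10,11,12,13,14,15}
step 4: q <- max((12 + -2), thread)  {0}
step 5: s <- -4                      {0}

Answer: 6 steps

u: -2,2,1,0,-1,-2,-3,-4,-5,-6,-7,-8,-9,-10,-11,-12
s: -4,2,1,0,-1,-2,-3,-4,-5,-6,-7,-8,-9,-10,-11,-12
q: 10,1,2,3,4,5,6,7,8,9,10,11,12,13,14,15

steps = 6; useful = 64; efficiency = 64/96 = 2/3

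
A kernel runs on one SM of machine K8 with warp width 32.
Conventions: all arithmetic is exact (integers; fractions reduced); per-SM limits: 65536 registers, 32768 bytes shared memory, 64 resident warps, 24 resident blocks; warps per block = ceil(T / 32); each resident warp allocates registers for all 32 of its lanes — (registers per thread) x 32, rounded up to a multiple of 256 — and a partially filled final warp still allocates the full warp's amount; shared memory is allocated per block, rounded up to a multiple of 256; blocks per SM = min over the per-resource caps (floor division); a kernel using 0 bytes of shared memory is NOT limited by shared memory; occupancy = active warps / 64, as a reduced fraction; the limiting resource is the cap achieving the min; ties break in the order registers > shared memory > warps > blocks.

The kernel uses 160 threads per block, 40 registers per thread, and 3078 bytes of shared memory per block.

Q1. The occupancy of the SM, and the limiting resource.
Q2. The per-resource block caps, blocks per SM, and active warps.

Answer: occupancy 45/64, limited by shared memory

registers: 10 blocks
shared memory: 9 blocks
warps: 12 blocks
blocks: 24 blocks

Answer: 9 blocks, 45 active warps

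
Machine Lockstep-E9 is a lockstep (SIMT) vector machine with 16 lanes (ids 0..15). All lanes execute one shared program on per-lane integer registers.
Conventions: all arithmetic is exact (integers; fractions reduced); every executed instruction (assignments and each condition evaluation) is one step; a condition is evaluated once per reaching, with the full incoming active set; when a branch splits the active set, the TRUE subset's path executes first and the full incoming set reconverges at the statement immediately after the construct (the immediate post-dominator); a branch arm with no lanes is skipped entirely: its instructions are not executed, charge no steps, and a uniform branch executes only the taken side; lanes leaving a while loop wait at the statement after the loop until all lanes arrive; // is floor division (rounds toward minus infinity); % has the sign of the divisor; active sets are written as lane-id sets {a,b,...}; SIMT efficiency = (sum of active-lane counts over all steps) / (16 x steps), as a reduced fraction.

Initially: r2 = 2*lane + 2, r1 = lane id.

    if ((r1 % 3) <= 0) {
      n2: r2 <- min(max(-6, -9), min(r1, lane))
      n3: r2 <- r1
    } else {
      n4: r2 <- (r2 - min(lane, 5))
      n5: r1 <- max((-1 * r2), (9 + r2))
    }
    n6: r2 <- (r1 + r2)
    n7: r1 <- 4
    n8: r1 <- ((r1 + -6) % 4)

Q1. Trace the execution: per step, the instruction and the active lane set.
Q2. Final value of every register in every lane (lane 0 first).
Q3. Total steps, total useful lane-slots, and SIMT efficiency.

step 0: eval ((r1 % 3) <= 0)         {0,1,2,3,4,5,6,7,8,9,10,11,12,13,14,15}
step 1: r2 <- min(max(-6, -9), min(r1, lane)) {0,3,6,9,12,15}
step 2: r2 <- r1                     {0,3,6,9,12,15}
step 3: r2 <- (r2 - min(lane, 5))    {1,2,4,5,7,8,10,11,13,14}
step 4: r1 <- max((-1 * r2), (9 + r2)) {1,2,4,5,7,8,10,11,13,14}
step 5: r2 <- (r1 + r2)              {0,1,2,3,4,5,6,7,8,9,10,11,12,13,14,15}
step 6: r1 <- 4                      {0,1,2,3,4,5,6,7,8,9,10,11,12,13,14,15}
step 7: r1 <- ((r1 + -6) % 4)        {0,1,2,3,4,5,6,7,8,9,10,11,12,13,14,15}

Answer: 8 steps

r2: 0,15,17,6,21,23,12,31,35,18,43,47,24,55,59,30
r1: 2,2,2,2,2,2,2,2,2,2,2,2,2,2,2,2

steps = 8; useful = 96; efficiency = 96/128 = 3/4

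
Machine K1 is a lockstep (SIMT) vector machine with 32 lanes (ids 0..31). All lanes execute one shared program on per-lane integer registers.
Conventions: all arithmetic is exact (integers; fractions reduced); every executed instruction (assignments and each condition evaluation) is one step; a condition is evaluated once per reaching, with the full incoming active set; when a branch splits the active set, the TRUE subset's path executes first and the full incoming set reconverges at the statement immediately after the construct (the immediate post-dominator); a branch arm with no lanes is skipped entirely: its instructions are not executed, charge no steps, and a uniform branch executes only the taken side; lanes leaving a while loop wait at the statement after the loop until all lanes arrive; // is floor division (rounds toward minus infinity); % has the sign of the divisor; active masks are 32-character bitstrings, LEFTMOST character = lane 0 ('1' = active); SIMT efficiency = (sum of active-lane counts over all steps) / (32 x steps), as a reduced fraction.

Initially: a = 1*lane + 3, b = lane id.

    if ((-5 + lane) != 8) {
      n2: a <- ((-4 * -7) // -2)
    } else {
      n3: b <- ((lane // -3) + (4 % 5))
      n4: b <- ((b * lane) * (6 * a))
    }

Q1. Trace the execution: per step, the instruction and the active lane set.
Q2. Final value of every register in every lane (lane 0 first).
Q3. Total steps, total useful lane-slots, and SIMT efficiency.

step 0: eval ((-5 + lane) != 8)      11111111111111111111111111111111
step 1: a <- ((-4 * -7) // -2)       11111111111110111111111111111111
step 2: b <- ((lane // -3) + (4 % 5)) 00000000000001000000000000000000
step 3: b <- ((b * lane) * (6 * a))  00000000000001000000000000000000

Answer: 4 steps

a: -14,-14,-14,-14,-14,-14,-14,-14,-14,-14,-14,-14,-14,16,-14,-14,-14,-14,-14,-14,-14,-14,-14,-14,-14,-14,-14,-14,-14,-14,-14,-14
b: 0,1,2,3,4,5,6,7,8,9,10,11,12,-1248,14,15,16,17,18,19,20,21,22,23,24,25,26,27,28,29,30,31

steps = 4; useful = 65; efficiency = 65/128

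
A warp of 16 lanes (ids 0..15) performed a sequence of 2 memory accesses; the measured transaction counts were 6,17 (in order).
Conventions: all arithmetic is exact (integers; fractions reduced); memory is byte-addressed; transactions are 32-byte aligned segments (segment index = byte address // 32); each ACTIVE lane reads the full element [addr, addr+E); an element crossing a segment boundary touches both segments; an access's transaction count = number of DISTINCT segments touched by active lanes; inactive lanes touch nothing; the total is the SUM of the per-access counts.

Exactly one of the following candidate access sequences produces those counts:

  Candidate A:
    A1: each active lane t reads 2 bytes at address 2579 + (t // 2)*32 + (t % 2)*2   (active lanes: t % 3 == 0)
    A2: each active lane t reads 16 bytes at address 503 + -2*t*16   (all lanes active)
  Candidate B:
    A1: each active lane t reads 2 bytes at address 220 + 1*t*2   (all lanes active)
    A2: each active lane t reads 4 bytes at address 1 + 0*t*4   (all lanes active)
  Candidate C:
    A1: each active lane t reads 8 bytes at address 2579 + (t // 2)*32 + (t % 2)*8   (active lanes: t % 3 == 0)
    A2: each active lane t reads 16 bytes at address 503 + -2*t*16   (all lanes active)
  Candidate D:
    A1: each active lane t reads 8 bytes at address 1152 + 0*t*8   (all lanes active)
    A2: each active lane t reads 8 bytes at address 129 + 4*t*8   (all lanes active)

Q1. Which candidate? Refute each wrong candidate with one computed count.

B: A1 gives 2 transactions, not 6
C: A1 gives 9 transactions, not 6
D: A1 gives 1 transaction, not 6
A: all counts match (6,17)

Answer: A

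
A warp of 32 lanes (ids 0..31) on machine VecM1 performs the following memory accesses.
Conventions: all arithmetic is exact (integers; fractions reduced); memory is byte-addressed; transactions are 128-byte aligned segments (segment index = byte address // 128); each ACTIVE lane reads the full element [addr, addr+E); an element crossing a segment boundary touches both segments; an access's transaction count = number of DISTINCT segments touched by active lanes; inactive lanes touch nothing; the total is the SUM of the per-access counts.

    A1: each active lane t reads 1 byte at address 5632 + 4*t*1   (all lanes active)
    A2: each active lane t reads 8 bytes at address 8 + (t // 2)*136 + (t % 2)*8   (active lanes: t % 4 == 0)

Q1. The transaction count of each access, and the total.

A1: 1 transaction
A2: 8 transactions

Answer: 1,8; total 9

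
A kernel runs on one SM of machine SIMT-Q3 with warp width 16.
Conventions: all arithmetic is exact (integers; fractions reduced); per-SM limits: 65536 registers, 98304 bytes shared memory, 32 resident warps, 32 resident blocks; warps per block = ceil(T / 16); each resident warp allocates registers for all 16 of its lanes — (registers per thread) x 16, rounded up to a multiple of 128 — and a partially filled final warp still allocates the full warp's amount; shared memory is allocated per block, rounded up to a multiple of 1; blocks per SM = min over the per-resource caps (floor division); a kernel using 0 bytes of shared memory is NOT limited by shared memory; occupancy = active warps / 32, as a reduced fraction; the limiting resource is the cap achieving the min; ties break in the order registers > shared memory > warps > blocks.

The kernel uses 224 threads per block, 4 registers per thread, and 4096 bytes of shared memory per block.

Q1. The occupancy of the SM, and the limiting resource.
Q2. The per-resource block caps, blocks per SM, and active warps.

Answer: occupancy 7/8, limited by warps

registers: 36 blocks
shared memory: 24 blocks
warps: 2 blocks
blocks: 32 blocks

Answer: 2 blocks, 28 active warps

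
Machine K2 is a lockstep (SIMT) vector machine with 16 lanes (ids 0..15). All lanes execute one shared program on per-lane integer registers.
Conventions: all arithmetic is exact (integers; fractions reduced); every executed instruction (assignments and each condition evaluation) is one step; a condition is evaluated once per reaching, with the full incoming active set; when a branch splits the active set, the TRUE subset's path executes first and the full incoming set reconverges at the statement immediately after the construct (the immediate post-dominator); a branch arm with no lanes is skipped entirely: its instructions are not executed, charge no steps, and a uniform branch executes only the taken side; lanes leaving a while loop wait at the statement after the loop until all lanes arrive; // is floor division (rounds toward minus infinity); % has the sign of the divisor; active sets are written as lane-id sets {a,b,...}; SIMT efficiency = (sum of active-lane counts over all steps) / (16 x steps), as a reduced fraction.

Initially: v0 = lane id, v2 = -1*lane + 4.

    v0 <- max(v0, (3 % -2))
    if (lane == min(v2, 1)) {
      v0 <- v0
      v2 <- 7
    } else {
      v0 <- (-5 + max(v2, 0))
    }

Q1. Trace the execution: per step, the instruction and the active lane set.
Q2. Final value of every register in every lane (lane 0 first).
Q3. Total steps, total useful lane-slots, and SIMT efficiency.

step 0: v0 <- max(v0, (3 % -2))      {0,1,2,3,4,5,6,7,8,9,10,11,12,13,14,15}
step 1: eval (lane == min(v2, 1))    {0,1,2,3,4,5,6,7,8,9,10,11,12,13,14,15}
step 2: v0 <- v0                     {1}
step 3: v2 <- 7                      {1}
step 4: v0 <- (-5 + max(v2, 0))      {0,2,3,4,5,6,7,8,9,10,11,12,13,14,15}

Answer: 5 steps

v0: -1,1,-3,-4,-5,-5,-5,-5,-5,-5,-5,-5,-5,-5,-5,-5
v2: 4,7,2,1,0,-1,-2,-3,-4,-5,-6,-7,-8,-9,-10,-11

steps = 5; useful = 49; efficiency = 49/80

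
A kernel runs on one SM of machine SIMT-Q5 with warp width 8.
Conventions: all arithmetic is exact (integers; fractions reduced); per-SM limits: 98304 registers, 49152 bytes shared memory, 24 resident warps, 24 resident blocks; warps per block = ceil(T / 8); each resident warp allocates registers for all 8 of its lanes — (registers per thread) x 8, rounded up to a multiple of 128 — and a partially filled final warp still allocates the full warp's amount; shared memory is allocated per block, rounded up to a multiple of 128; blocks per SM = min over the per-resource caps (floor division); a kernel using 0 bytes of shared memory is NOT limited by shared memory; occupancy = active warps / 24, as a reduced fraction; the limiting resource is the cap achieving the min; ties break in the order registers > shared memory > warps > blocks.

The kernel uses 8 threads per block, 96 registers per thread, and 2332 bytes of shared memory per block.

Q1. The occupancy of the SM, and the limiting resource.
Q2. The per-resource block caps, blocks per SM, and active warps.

Answer: occupancy 5/6, limited by shared memory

registers: 128 blocks
shared memory: 20 blocks
warps: 24 blocks
blocks: 24 blocks

Answer: 20 blocks, 20 active warps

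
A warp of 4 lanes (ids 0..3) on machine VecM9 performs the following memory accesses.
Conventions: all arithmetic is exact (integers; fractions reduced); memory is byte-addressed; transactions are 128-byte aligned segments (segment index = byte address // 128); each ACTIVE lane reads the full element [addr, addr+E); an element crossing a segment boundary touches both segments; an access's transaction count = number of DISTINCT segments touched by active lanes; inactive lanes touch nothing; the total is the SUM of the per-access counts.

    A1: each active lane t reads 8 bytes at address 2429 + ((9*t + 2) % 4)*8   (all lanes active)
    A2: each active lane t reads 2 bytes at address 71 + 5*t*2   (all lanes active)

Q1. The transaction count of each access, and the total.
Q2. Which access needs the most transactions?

A1: 2 transactions
A2: 1 transaction

Answer: 2,1; total 3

Answer: A1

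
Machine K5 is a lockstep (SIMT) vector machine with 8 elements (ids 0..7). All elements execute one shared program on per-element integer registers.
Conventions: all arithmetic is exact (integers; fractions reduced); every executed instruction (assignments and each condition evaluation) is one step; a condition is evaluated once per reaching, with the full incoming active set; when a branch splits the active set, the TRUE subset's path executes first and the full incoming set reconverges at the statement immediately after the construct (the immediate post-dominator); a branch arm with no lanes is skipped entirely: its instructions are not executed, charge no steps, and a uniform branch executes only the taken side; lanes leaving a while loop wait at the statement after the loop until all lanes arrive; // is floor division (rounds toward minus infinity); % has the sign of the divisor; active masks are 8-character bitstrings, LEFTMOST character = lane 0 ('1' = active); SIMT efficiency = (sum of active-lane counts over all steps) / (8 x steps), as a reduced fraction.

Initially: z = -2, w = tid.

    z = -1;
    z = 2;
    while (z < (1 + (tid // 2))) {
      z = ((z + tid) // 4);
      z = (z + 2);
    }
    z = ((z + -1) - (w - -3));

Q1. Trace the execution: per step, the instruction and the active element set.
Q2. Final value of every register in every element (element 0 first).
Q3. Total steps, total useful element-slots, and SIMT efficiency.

step 0: z <- -1                      11111111
step 1: z <- 2                       11111111
step 2: eval (z < (1 + (tid // 2)))  11111111
step 3: z <- ((z + tid) // 4)        00001111
step 4: z <- (z + 2)                 00001111
step 5: eval (z < (1 + (tid // 2)))  00001111
step 6: z <- ((z + -1) - (w - -3))   11111111

Answer: 7 steps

z: -2,-3,-4,-5,-5,-6,-6,-7
w: 0,1,2,3,4,5,6,7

steps = 7; useful = 44; efficiency = 44/56 = 11/14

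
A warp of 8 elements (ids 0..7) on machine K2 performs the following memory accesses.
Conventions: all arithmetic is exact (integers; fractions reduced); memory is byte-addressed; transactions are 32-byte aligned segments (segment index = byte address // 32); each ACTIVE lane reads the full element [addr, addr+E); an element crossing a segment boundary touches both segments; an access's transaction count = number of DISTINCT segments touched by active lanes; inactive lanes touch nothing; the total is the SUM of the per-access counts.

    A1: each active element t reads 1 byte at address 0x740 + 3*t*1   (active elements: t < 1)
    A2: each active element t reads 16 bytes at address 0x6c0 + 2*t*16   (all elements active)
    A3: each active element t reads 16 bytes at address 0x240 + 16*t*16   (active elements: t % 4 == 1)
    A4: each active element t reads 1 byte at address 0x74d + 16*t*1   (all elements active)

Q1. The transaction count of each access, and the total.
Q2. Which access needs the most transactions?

A1: 1 transaction
A2: 8 transactions
A3: 2 transactions
A4: 4 transactions

Answer: 1,8,2,4; total 15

Answer: A2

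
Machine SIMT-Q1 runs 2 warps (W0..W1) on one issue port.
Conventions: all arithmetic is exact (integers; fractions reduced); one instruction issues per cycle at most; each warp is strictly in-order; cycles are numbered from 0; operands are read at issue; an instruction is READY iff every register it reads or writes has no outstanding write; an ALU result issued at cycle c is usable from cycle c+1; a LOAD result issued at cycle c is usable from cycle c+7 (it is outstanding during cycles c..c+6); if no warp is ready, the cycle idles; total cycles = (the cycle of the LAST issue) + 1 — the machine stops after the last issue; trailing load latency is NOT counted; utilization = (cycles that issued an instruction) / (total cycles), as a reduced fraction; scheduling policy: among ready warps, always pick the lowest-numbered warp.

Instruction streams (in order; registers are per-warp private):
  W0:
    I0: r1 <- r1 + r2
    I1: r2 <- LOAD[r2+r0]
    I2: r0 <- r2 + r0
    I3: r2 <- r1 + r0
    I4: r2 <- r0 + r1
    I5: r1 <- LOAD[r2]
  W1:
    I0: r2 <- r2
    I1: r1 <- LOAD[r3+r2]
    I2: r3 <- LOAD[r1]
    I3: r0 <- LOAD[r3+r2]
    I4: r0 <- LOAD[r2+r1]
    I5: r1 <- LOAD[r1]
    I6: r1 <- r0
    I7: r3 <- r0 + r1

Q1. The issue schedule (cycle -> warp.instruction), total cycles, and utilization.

cycle 0: W0.I0
cycle 1: W0.I1
cycle 2: W1.I0
cycle 3: W1.I1
cycle 4: idle
cycle 5: idle
cycle 6: idle
cycle 7: idle
cycle 8: W0.I2
cycle 9: W0.I3
cycle 10: W0.I4
cycle 11: W0.I5
cycle 12: W1.I2
cycle 13: idle
cycle 14: idle
cycle 15: idle
cycle 16: idle
cycle 17: idle
cycle 18: idle
cycle 19: W1.I3
cycle 20: idle
cycle 21: idle
cycle 22: idle
cycle 23: idle
cycle 24: idle
cycle 25: idle
cycle 26: W1.I4
cycle 27: W1.I5
cycle 28: idle
cycle 29: idle
cycle 30: idle
cycle 31: idle
cycle 32: idle
cycle 33: idle
cycle 34: W1.I6
cycle 35: W1.I7

Answer: 36 cycles, utilization 7/18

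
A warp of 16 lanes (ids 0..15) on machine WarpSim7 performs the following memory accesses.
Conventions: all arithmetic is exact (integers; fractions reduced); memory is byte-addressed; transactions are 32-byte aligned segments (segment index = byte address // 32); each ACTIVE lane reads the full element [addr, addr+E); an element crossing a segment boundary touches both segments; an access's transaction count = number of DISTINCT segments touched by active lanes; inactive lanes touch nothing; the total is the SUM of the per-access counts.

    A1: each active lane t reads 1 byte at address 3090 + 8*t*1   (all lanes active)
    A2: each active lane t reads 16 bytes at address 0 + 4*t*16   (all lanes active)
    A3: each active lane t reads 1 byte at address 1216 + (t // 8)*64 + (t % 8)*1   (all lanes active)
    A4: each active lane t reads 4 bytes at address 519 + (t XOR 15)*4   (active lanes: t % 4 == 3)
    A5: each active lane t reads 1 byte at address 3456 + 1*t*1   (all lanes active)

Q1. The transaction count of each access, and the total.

A1: 5 transactions
A2: 16 transactions
A3: 2 transactions
A4: 2 transactions
A5: 1 transaction

Answer: 5,16,2,2,1; total 26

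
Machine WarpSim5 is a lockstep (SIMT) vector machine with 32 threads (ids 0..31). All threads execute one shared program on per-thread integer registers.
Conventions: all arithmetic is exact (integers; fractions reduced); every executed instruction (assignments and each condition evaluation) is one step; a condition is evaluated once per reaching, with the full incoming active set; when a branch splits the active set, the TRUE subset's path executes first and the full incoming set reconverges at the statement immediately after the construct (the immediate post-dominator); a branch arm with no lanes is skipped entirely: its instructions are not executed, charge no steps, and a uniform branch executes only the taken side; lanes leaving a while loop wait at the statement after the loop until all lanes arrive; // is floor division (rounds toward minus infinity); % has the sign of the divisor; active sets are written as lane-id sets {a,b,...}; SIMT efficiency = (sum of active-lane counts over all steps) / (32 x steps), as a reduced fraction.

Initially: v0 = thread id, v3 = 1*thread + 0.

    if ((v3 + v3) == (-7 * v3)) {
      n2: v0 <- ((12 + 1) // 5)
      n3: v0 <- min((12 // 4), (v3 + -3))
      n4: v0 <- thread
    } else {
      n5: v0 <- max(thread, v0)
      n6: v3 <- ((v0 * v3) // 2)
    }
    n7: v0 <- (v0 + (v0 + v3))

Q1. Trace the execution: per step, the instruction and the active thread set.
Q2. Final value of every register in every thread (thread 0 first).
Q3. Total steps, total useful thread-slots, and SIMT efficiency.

step 0: eval ((v3 + v3) == (-7 * v3)) {0,1,2,3,4,5,6,7,8,9,10,11,12,13,14,15,16,17,18,19,20,21,22,23,24,25,26,27,28,29,30,31}
step 1: v0 <- ((12 + 1) // 5)        {0}
step 2: v0 <- min((12 // 4), (v3 + -3)) {0}
step 3: v0 <- thread                 {0}
step 4: v0 <- max(thread, v0)        {1,2,3,4,5,6,7,8,9,10,11,12,13,14,15,16,17,18,19,20,21,22,23,24,25,26,27,28,29,30,31}
step 5: v3 <- ((v0 * v3) // 2)       {1,2,3,4,5,6,7,8,9,10,11,12,13,14,15,16,17,18,19,20,21,22,23,24,25,26,27,28,29,30,31}
step 6: v0 <- (v0 + (v0 + v3))       {0,1,2,3,4,5,6,7,8,9,10,11,12,13,14,15,16,17,18,19,20,21,22,23,24,25,26,27,28,29,30,31}

Answer: 7 steps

v0: 0,2,6,10,16,22,30,38,48,58,70,82,96,110,126,142,160,178,198,218,240,262,286,310,336,362,390,418,448,478,510,542
v3: 0,0,2,4,8,12,18,24,32,40,50,60,72,84,98,112,128,144,162,180,200,220,242,264,288,312,338,364,392,420,450,480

steps = 7; useful = 129; efficiency = 129/224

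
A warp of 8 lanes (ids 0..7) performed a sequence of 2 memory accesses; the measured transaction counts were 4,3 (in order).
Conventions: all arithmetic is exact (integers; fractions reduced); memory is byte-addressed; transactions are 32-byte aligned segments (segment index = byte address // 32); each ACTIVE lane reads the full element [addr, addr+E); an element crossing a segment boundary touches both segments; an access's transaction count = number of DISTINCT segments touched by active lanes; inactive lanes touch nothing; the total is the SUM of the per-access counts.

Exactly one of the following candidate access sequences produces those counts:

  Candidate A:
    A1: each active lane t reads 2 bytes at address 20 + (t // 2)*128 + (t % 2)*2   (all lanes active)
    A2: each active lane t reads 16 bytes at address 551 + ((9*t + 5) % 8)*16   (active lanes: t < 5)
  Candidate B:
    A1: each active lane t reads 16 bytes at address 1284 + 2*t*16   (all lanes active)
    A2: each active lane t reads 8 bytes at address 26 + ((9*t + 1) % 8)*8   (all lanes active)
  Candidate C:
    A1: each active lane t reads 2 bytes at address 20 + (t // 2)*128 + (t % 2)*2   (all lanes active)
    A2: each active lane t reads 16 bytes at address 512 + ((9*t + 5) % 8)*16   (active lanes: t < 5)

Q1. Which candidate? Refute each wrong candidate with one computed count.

A: A2 gives 5 transactions, not 3
B: A1 gives 8 transactions, not 4
C: all counts match (4,3)

Answer: C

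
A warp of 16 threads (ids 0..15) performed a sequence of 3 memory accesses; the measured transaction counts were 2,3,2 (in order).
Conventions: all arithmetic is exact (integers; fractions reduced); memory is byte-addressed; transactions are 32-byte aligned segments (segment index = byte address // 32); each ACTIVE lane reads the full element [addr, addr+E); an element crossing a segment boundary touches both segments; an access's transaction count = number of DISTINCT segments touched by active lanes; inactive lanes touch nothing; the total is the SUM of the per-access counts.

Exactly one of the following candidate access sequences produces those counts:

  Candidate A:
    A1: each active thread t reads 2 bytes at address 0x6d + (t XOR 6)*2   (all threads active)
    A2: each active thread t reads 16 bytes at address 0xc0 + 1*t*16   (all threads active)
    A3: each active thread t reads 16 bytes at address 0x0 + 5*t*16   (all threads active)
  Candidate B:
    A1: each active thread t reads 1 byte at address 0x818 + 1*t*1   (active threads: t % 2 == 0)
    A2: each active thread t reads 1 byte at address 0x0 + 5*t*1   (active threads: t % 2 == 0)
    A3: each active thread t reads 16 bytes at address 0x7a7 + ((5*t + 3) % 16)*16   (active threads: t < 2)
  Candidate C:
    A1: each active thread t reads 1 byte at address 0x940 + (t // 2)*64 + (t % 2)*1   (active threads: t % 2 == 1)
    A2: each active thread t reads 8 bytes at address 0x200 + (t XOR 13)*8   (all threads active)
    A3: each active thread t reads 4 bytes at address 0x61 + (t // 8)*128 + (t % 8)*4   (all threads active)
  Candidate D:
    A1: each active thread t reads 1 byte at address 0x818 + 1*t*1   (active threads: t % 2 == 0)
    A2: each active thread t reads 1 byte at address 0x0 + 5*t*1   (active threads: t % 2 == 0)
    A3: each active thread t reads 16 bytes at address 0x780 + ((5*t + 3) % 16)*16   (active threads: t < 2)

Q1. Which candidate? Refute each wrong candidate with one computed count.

A: A2 gives 8 transactions, not 3
B: A3 gives 3 transactions, not 2
C: A1 gives 8 transactions, not 2
D: all counts match (2,3,2)

Answer: D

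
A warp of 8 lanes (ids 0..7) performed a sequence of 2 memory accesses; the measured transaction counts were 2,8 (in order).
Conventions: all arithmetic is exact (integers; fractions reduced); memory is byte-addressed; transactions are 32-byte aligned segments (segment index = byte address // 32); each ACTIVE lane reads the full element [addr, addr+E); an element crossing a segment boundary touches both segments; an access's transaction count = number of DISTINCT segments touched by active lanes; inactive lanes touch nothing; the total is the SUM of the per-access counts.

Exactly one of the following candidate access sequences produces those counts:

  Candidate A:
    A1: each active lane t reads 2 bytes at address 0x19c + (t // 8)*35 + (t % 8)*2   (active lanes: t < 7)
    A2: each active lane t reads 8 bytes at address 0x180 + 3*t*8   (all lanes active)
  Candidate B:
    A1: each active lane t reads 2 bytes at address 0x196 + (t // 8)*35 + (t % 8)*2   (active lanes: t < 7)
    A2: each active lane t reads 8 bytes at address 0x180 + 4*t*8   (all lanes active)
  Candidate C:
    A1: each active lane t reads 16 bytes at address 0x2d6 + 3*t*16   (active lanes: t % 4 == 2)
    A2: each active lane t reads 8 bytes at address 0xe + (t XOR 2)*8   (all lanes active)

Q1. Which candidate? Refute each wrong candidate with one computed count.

A: A2 gives 6 transactions, not 8
C: A1 gives 4 transactions, not 2
B: all counts match (2,8)

Answer: B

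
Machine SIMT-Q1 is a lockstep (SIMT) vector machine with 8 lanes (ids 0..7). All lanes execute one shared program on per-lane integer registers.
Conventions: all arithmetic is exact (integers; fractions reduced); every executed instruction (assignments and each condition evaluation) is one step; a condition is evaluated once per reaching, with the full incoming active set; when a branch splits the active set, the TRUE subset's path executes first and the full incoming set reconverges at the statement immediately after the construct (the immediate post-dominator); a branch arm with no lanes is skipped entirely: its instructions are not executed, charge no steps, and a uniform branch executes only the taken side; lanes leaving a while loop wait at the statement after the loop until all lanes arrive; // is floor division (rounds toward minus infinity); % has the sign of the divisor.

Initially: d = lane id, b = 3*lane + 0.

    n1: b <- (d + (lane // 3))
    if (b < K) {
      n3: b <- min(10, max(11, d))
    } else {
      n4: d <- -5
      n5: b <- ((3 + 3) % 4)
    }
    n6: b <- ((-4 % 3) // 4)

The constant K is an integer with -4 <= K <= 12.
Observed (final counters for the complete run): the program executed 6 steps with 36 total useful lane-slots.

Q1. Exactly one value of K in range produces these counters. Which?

Answer: K = 5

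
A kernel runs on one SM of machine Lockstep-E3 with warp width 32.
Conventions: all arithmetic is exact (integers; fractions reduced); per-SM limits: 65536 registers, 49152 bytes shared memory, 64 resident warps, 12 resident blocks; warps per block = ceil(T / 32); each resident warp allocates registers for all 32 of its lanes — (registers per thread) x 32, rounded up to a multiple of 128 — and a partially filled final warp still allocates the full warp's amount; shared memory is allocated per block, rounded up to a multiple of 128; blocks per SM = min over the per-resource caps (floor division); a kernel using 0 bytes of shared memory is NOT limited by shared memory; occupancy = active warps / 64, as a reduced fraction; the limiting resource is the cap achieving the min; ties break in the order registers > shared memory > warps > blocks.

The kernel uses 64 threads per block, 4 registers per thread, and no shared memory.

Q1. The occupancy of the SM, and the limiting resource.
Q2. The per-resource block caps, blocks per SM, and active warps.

Answer: occupancy 3/8, limited by blocks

registers: 256 blocks
shared memory: no limit (kernel uses none)
warps: 32 blocks
blocks: 12 blocks

Answer: 12 blocks, 24 active warps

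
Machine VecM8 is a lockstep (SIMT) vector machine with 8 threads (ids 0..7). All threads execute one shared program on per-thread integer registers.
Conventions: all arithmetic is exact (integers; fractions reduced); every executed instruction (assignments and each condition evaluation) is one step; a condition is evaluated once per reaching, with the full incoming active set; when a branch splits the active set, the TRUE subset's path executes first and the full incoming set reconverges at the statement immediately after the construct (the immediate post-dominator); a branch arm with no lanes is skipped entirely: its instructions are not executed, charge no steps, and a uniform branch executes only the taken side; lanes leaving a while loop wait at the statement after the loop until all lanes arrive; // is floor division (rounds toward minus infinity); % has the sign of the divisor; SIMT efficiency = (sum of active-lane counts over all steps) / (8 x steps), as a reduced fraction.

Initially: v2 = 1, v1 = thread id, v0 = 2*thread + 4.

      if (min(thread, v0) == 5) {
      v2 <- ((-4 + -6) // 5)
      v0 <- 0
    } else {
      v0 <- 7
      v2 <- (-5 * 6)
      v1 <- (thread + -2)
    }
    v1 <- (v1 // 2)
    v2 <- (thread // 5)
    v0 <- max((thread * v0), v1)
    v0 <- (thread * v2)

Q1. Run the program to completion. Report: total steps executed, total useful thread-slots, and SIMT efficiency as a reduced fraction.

Answer: 10 steps, 63 useful, 63/80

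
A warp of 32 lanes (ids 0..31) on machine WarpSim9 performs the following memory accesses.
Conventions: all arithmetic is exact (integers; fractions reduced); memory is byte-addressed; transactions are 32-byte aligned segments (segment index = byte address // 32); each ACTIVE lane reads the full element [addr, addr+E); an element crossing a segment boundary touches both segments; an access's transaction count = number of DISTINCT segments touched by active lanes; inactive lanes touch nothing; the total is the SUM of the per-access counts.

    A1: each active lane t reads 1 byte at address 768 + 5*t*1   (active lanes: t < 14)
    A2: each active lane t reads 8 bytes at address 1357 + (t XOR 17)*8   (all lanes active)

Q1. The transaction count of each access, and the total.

A1: 3 transactions
A2: 9 transactions

Answer: 3,9; total 12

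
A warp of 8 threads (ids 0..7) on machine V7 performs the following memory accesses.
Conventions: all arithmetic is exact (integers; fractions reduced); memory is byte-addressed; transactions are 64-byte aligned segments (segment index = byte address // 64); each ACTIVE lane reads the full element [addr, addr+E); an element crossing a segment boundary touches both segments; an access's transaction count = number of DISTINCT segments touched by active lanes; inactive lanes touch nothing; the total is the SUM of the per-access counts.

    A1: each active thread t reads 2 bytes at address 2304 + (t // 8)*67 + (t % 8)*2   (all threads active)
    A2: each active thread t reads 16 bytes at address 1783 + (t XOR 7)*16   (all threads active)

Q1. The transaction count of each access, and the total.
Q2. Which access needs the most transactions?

A1: 1 transaction
A2: 3 transactions

Answer: 1,3; total 4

Answer: A2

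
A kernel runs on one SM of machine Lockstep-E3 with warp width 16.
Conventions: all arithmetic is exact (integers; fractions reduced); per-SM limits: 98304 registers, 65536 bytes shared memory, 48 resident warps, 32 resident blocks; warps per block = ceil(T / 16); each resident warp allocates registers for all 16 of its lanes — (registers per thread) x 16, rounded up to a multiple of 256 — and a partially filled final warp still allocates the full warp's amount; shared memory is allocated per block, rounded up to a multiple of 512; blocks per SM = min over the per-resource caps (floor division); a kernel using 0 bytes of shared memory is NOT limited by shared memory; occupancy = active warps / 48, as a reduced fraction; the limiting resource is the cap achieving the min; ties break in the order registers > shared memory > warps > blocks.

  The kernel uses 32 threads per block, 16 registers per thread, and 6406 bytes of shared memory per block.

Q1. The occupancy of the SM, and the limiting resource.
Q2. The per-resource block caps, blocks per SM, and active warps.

Answer: occupancy 3/8, limited by shared memory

registers: 192 blocks
shared memory: 9 blocks
warps: 24 blocks
blocks: 32 blocks

Answer: 9 blocks, 18 active warps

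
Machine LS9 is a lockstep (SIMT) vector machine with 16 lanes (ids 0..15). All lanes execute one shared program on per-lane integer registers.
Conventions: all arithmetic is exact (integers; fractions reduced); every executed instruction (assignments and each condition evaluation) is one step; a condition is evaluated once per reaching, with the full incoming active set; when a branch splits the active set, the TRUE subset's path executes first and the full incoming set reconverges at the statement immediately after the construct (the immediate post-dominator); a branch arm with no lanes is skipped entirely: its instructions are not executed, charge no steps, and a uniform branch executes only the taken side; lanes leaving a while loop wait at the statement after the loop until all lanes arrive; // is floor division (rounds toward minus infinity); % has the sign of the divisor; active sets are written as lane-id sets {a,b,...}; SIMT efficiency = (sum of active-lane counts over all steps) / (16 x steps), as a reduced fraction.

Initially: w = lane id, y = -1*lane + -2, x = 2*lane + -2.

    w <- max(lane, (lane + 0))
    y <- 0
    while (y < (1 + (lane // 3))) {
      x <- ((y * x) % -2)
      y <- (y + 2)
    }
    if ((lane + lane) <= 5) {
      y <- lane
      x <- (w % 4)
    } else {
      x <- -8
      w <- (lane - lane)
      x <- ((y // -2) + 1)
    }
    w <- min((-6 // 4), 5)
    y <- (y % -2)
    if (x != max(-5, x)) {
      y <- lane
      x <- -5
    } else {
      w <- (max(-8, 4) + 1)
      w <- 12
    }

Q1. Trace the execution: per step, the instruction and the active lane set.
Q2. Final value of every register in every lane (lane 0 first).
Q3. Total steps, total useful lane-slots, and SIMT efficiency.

step 0: w <- max(lane, (lane + 0))   {0,1,2,3,4,5,6,7,8,9,10,11,12,13,14,15}
step 1: y <- 0                       {0,1,2,3,4,5,6,7,8,9,10,11,12,13,14,15}
step 2: eval (y < (1 + (lane // 3))) {0,1,2,3,4,5,6,7,8,9,10,11,12,13,14,15}
step 3: x <- ((y * x) % -2)          {0,1,2,3,4,5,6,7,8,9,10,11,12,13,14,15}
step 4: y <- (y + 2)                 {0,1,2,3,4,5,6,7,8,9,10,11,12,13,14,15}
step 5: eval (y < (1 + (lane // 3))) {0,1,2,3,4,5,6,7,8,9,10,11,12,13,14,15}
step 6: x <- ((y * x) % -2)          {6,7,8,9,10,11,12,13,14,15}
step 7: y <- (y + 2)                 {6,7,8,9,10,11,12,13,14,15}
step 8: eval (y < (1 + (lane // 3))) {6,7,8,9,10,11,12,13,14,15}
step 9: x <- ((y * x) % -2)          {12,13,14,15}
step 10: y <- (y + 2)                 {12,13,14,15}
step 11: eval (y < (1 + (lane // 3))) {12,13,14,15}
step 12: eval ((lane + lane) <= 5)    {0,1,2,3,4,5,6,7,8,9,10,11,12,13,14,15}
step 13: y <- lane                    {0,1,2}
step 14: x <- (w % 4)                 {0,1,2}
step 15: x <- -8                      {3,4,5,6,7,8,9,10,11,12,13,14,15}
step 16: w <- (lane - lane)           {3,4,5,6,7,8,9,10,11,12,13,14,15}
step 17: x <- ((y // -2) + 1)         {3,4,5,6,7,8,9,10,11,12,13,14,15}
step 18: w <- min((-6 // 4), 5)       {0,1,2,3,4,5,6,7,8,9,10,11,12,13,14,15}
step 19: y <- (y % -2)                {0,1,2,3,4,5,6,7,8,9,10,11,12,13,14,15}
step 20: eval (x != max(-5, x))       {0,1,2,3,4,5,6,7,8,9,10,11,12,13,14,15}
step 21: w <- (max(-8, 4) + 1)        {0,1,2,3,4,5,6,7,8,9,10,11,12,13,14,15}
step 22: w <- 12                      {0,1,2,3,4,5,6,7,8,9,10,11,12,13,14,15}

Answer: 23 steps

w: 12,12,12,12,12,12,12,12,12,12,12,12,12,12,12,12
y: 0,-1,0,0,0,0,0,0,0,0,0,0,0,0,0,0
x: 0,1,2,0,0,0,-1,-1,-1,-1,-1,-1,-2,-2,-2,-2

steps = 23; useful = 279; efficiency = 279/368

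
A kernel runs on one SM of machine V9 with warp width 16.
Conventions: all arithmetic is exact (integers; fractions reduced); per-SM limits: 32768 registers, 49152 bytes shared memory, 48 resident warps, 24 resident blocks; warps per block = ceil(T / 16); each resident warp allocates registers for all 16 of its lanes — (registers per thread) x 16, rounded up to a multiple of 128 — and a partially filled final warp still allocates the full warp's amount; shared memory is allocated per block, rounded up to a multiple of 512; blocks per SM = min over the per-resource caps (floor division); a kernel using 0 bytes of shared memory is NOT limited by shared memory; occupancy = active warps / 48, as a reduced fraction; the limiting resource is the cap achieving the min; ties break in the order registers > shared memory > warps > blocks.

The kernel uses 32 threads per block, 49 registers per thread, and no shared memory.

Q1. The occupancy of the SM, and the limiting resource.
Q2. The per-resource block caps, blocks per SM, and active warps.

Answer: occupancy 3/4, limited by registers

registers: 18 blocks
shared memory: no limit (kernel uses none)
warps: 24 blocks
blocks: 24 blocks

Answer: 18 blocks, 36 active warps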